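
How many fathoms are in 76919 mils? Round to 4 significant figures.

1.068 fathom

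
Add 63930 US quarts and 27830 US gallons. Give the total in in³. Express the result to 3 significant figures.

1.01 × 10^7 in³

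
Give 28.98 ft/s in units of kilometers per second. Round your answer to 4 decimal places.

0.0088 km/s

1 ft/s = 0.000304800 km/s.
So 28.98 × 0.000304800 ≈ 0.0088 km/s.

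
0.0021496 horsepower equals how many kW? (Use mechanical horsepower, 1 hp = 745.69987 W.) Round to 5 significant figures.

0.0016030 kW

1 horsepower = 0.745700 kW.
Thus 0.0021496 × 0.745700 ≈ 0.0016030 kW.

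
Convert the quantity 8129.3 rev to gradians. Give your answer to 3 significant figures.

3.25e+6 gradians

1 revolution = 400.000 gradians.
Thus 8129.3 × 400.000 ≈ 3.25e+6 grad.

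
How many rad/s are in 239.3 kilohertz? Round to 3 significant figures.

1 kilohertz = 6283.19 rad/s.
Thus 239.3 × 6283.19 ≈ 1.50e+6 rad/s.

1.50e+6 rad/s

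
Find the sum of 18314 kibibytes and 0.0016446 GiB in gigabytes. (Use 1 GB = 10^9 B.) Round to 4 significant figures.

0.02052 gigabytes

18314 KiB = 0.0187535 GB and 0.0016446 GiB = 0.00176588 GB.
0.0187535 + 0.00176588 ≈ 0.02052 GB.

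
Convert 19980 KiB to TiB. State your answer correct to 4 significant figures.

1.861e-5 TiB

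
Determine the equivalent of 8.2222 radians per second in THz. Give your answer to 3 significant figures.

1 radian per second = 1.59155e-13 terahertz.
8.2222 × 1.59155e-13 ≈ 1.31e-12 THz.

1.31e-12 terahertz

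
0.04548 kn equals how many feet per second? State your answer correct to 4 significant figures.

1 knot = 1.68781 feet per second.
Thus 0.04548 × 1.68781 ≈ 0.07676 ft/s.

0.07676 ft/s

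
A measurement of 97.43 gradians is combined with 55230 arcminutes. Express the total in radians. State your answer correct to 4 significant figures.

97.43 grad = 1.53043 rad and 55230 arcmin = 16.0658 rad.
1.53043 + 16.0658 ≈ 17.60 rad.

17.60 rad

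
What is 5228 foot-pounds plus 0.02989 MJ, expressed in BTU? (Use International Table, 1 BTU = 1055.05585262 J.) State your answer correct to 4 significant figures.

35.05 British thermal units

5228 ft·lbf = 6.71833 BTU and 0.02989 MJ = 28.3303 BTU.
6.71833 + 28.3303 ≈ 35.05 BTU.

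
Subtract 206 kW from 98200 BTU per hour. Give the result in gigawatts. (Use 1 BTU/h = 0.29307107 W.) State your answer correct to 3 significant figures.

98200 BTU/h = 2.87796 × 10^-5 GW and 206 kW = 0.000206000 GW.
2.87796 × 10^-5 − 0.000206000 ≈ -0.000177 GW.

-0.000177 GW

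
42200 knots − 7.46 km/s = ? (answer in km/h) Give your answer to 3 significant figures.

51300 km/h

42200 kn = 78154.4 km/h and 7.46 km/s = 26856.0 km/h.
78154.4 − 26856.0 ≈ 51300 km/h.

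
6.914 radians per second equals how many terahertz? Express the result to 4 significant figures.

1 rad/s = 1.59155e-13 THz.
So 6.914 × 1.59155e-13 ≈ 1.100e-12 THz.

1.100e-12 terahertz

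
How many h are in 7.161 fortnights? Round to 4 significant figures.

1 fortnight = 336.000 hours.
7.161 × 336.000 ≈ 2406 h.

2406 hours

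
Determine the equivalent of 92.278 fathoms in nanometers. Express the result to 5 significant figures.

1.6876 × 10^11 nm

1 fathom = 1.82880 × 10^9 nm.
So 92.278 × 1.82880 × 10^9 ≈ 1.6876 × 10^11 nm.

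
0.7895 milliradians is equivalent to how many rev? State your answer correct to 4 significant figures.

1 milliradian = 0.000159155 rev.
0.7895 × 0.000159155 ≈ 0.0001257 rev.

0.0001257 revolutions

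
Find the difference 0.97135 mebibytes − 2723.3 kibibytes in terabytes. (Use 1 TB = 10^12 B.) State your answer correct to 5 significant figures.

-1.7701 × 10^-6 TB

0.97135 MiB = 1.01853 × 10^-6 TB and 2723.3 KiB = 2.78866 × 10^-6 TB.
1.01853 × 10^-6 − 2.78866 × 10^-6 ≈ -1.7701 × 10^-6 TB.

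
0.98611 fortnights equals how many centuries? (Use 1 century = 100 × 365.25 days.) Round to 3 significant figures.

1 fortnight = 0.000383299 centuries.
Then 0.98611 × 0.000383299 ≈ 0.000378 century.

0.000378 century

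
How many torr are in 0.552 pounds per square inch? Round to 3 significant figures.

1 psi = 51.7149 torr.
Thus 0.552 × 51.7149 ≈ 28.5 torr.

28.5 torr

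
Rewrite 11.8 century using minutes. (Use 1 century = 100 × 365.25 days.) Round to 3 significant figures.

1 century = 5.25960e+7 minutes.
So 11.8 × 5.25960e+7 ≈ 6.21e+8 min.

6.21e+8 min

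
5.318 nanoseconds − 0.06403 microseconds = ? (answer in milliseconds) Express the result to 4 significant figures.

-5.871e-5 milliseconds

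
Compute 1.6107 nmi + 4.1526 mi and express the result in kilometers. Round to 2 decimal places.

9.67 km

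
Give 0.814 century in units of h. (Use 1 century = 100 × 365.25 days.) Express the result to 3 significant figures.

714000 hours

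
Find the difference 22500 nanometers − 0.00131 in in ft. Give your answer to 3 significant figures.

-3.53e-5 ft

22500 nm = 7.38189e-5 ft and 0.00131 in = 0.000109167 ft.
7.38189e-5 − 0.000109167 ≈ -3.53e-5 ft.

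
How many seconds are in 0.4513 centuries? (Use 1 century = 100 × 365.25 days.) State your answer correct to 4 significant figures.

1 century = 3.15576 × 10^9 s.
So 0.4513 × 3.15576 × 10^9 ≈ 1.424 × 10^9 s.

1.424 × 10^9 seconds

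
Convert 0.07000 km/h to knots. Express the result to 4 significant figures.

1 km/h = 0.539957 kn.
0.07000 × 0.539957 ≈ 0.03780 kn.

0.03780 knots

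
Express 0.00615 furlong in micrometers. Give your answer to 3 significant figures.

1.24e+6 μm

1 furlong = 2.01168e+8 micrometers.
0.00615 × 2.01168e+8 ≈ 1.24e+6 μm.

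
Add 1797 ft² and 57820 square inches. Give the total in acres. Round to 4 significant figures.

0.05047 acre

1797 ft² = 0.0412534 acre and 57820 in² = 0.00921781 acre.
0.0412534 + 0.00921781 ≈ 0.05047 acre.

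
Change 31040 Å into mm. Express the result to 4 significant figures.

0.003104 mm

1 angstrom = 1.00000 × 10^-7 mm.
Then 31040 × 1.00000 × 10^-7 ≈ 0.003104 mm.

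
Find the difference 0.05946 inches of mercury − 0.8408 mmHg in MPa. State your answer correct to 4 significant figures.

8.926 × 10^-5 MPa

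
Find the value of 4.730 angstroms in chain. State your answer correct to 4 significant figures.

1 angstrom = 4.97097 × 10^-12 chain.
So 4.730 × 4.97097 × 10^-12 ≈ 2.351 × 10^-11 chain.

2.351 × 10^-11 chains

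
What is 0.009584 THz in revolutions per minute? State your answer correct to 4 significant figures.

5.750e+11 rpm

1 terahertz = 6.00000e+13 rpm.
So 0.009584 × 6.00000e+13 ≈ 5.750e+11 rpm.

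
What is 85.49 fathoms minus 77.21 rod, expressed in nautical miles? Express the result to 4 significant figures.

85.49 fathom = 0.0844191 nmi and 77.21 rod = 0.209668 nmi.
0.0844191 − 0.209668 ≈ -0.1252 nmi.

-0.1252 nmi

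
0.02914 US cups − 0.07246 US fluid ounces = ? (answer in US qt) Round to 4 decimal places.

0.0050 US qt

0.02914 US cup = 0.007285000 US qt and 0.07246 US fl oz = 0.002264375 US qt.
0.007285000 − 0.002264375 ≈ 0.0050 US qt.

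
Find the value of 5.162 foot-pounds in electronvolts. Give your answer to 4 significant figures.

4.368 × 10^19 eV

1 ft·lbf = 8.46235 × 10^18 electronvolts.
5.162 × 8.46235 × 10^18 ≈ 4.368 × 10^19 eV.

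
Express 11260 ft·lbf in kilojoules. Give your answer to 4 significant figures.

1 ft·lbf = 0.00135582 kJ.
Then 11260 × 0.00135582 ≈ 15.27 kJ.

15.27 kilojoules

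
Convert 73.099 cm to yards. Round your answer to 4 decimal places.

0.7994 yd

1 cm = 0.0109361 yd.
Then 73.099 × 0.0109361 ≈ 0.7994 yd.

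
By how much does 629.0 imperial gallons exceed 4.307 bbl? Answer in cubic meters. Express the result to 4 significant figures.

629.0 imp gal = 2.85949 m³ and 4.307 bbl = 0.684758 m³.
2.85949 − 0.684758 ≈ 2.175 m³.

2.175 m³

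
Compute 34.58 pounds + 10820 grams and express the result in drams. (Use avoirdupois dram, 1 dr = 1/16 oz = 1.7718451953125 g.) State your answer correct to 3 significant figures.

15000 drams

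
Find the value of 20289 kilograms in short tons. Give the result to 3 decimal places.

1 kg = 0.00110231 short tons.
Thus 20289 × 0.00110231 ≈ 22.365 short ton.

22.365 short ton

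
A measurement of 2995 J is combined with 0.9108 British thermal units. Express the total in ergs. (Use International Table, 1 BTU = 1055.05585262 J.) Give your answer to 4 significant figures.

2995 J = 2.99500e+10 erg and 0.9108 BTU = 9.60945e+9 erg.
2.99500e+10 + 9.60945e+9 ≈ 3.956e+10 erg.

3.956e+10 ergs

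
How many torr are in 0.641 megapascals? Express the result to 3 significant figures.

1 megapascal = 7500.62 torr.
0.641 × 7500.62 ≈ 4810 torr.

4810 torr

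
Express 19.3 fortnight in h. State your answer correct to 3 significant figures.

6480 h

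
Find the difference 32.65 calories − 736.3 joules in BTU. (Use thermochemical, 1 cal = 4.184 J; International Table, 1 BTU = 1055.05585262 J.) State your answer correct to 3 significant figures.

-0.568 BTU

32.65 cal = 0.129479 BTU and 736.3 J = 0.697878 BTU.
0.129479 − 0.697878 ≈ -0.568 BTU.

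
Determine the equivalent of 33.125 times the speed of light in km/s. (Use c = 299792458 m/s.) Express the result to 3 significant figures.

9.93e+6 kilometers per second

1 c = 299792 km/s.
Thus 33.125 × 299792 ≈ 9.93e+6 km/s.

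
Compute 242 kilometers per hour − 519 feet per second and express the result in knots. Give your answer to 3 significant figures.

-177 kn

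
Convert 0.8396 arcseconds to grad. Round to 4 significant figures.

0.0002591 gradians

1 arcsec = 0.000308642 grad.
Thus 0.8396 × 0.000308642 ≈ 0.0002591 grad.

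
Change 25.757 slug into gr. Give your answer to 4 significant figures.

5.801 × 10^6 gr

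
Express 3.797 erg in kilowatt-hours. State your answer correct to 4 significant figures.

1.055 × 10^-13 kWh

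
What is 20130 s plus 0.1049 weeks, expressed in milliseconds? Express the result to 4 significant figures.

8.357e+7 ms

20130 s = 2.01300e+7 ms and 0.1049 wk = 6.34435e+7 ms.
2.01300e+7 + 6.34435e+7 ≈ 8.357e+7 ms.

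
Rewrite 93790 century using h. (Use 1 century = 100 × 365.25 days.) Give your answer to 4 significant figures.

8.222 × 10^10 hours

1 century = 876600 h.
93790 × 876600 ≈ 8.222 × 10^10 h.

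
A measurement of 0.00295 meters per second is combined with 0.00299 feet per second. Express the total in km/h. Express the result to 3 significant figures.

0.0139 km/h

0.00295 m/s = 0.0106200 km/h and 0.00299 ft/s = 0.00328087 km/h.
0.0106200 + 0.00328087 ≈ 0.0139 km/h.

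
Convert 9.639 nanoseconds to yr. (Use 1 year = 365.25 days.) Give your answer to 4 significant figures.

3.054 × 10^-16 yr

1 nanosecond = 3.16881 × 10^-17 yr.
So 9.639 × 3.16881 × 10^-17 ≈ 3.054 × 10^-16 yr.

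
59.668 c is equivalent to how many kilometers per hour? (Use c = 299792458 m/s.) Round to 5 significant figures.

1 speed of light = 1.07925 × 10^9 kilometers per hour.
59.668 × 1.07925 × 10^9 ≈ 6.4397 × 10^10 km/h.

6.4397 × 10^10 kilometers per hour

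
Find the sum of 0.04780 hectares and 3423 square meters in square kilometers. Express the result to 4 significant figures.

0.04780 ha = 0.000478000 km² and 3423 m² = 0.00342300 km².
0.000478000 + 0.00342300 ≈ 0.003901 km².

0.003901 km²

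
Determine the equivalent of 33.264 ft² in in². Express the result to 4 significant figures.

4790 in²

1 square foot = 144.000 square inches.
Thus 33.264 × 144.000 ≈ 4790 in².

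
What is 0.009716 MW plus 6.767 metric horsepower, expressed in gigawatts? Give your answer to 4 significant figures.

0.009716 MW = 9.71600e-6 GW and 6.767 PS = 4.97712e-6 GW.
9.71600e-6 + 4.97712e-6 ≈ 1.469e-5 GW.

1.469e-5 GW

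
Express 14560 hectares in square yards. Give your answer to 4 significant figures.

1.741 × 10^8 yd²

1 ha = 11959.9 yd².
So 14560 × 11959.9 ≈ 1.741 × 10^8 yd².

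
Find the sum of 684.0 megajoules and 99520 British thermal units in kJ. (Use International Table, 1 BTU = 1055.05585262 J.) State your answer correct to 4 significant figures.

789000 kJ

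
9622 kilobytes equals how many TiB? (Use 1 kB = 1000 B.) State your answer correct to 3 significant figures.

1 kilobyte = 9.09495 × 10^-10 TiB.
9622 × 9.09495 × 10^-10 ≈ 8.75 × 10^-6 TiB.

8.75 × 10^-6 TiB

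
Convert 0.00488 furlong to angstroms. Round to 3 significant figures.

1 furlong = 2.01168 × 10^12 angstroms.
So 0.00488 × 2.01168 × 10^12 ≈ 9.82 × 10^9 Å.

9.82 × 10^9 angstroms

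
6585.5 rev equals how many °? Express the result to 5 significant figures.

2.3708 × 10^6 degrees

1 rev = 360.000 degrees.
So 6585.5 × 360.000 ≈ 2.3708 × 10^6 °.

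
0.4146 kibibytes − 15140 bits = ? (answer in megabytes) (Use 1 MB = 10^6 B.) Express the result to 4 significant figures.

-0.001468 MB

0.4146 KiB = 0.000424550 MB and 15140 bit = 0.00189250 MB.
0.000424550 − 0.00189250 ≈ -0.001468 MB.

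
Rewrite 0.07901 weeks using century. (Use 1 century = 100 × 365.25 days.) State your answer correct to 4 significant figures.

1 week = 0.000191650 century.
Thus 0.07901 × 0.000191650 ≈ 1.514e-5 century.

1.514e-5 centuries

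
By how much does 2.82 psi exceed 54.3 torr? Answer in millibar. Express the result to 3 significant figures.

122 mbar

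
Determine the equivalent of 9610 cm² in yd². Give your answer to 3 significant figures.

1 square centimeter = 0.000119599 square yards.
Thus 9610 × 0.000119599 ≈ 1.15 yd².

1.15 square yards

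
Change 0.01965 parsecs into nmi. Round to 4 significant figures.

1 pc = 1.66613e+13 nmi.
0.01965 × 1.66613e+13 ≈ 3.274e+11 nmi.

3.274e+11 nmi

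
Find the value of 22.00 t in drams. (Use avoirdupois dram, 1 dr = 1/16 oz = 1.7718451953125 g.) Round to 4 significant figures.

1 t = 564383 drams.
Then 22.00 × 564383 ≈ 1.242 × 10^7 dr.

1.242 × 10^7 dr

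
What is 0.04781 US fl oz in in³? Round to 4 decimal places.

1 US fluid ounce = 1.80469 in³.
Thus 0.04781 × 1.80469 ≈ 0.0863 in³.

0.0863 cubic inches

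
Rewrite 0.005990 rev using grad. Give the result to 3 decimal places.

1 rev = 400.000 grad.
Then 0.005990 × 400.000 ≈ 2.396 grad.

2.396 grad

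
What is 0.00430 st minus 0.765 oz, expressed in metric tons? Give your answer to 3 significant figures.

5.62 × 10^-6 metric tons

0.00430 st = 2.73063 × 10^-5 t and 0.765 oz = 2.16874 × 10^-5 t.
2.73063 × 10^-5 − 2.16874 × 10^-5 ≈ 5.62 × 10^-6 t.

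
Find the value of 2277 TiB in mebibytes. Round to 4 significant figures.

2.388 × 10^9 mebibytes

1 tebibyte = 1.04858 × 10^6 mebibytes.
Thus 2277 × 1.04858 × 10^6 ≈ 2.388 × 10^9 MiB.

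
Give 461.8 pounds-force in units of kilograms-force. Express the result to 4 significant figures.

1 pound-force = 0.453592 kilograms-force.
So 461.8 × 0.453592 ≈ 209.5 kgf.

209.5 kgf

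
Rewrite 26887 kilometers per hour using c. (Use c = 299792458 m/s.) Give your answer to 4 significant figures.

2.491 × 10^-5 c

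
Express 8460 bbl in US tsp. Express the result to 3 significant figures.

1 oil barrel = 32256.0 US teaspoons.
8460 × 32256.0 ≈ 2.73 × 10^8 US tsp.

2.73 × 10^8 US tsp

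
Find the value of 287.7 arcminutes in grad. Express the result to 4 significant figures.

1 arcmin = 0.0185185 grad.
287.7 × 0.0185185 ≈ 5.328 grad.

5.328 grad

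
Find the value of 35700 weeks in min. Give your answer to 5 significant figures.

1 week = 10080.0 minutes.
So 35700 × 10080.0 ≈ 3.5986 × 10^8 min.

3.5986 × 10^8 minutes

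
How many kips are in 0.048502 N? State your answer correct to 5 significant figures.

1.0904 × 10^-5 kip

1 newton = 0.000224809 kips.
0.048502 × 0.000224809 ≈ 1.0904 × 10^-5 kip.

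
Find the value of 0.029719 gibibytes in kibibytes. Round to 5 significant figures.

1 gibibyte = 1.04858e+6 KiB.
So 0.029719 × 1.04858e+6 ≈ 31163 KiB.

31163 KiB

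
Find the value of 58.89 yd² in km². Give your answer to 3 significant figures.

4.92e-5 km²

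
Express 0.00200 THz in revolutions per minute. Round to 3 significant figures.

1.20e+11 rpm

1 THz = 6.00000e+13 revolutions per minute.
Thus 0.00200 × 6.00000e+13 ≈ 1.20e+11 rpm.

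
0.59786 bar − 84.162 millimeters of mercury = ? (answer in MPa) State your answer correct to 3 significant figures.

0.59786 bar = 0.0597860 MPa and 84.162 mmHg = 0.0112207 MPa.
0.0597860 − 0.0112207 ≈ 0.0486 MPa.

0.0486 megapascals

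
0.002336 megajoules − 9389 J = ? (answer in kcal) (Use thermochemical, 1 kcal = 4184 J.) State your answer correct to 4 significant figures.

0.002336 MJ = 0.558317 kcal and 9389 J = 2.24402 kcal.
0.558317 − 2.24402 ≈ -1.686 kcal.

-1.686 kcal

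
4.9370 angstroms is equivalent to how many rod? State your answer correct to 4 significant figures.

1 angstrom = 1.98839e-11 rod.
So 4.9370 × 1.98839e-11 ≈ 9.817e-11 rod.

9.817e-11 rod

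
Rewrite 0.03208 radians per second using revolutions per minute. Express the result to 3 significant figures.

0.306 revolutions per minute

1 radian per second = 9.54930 revolutions per minute.
Thus 0.03208 × 9.54930 ≈ 0.306 rpm.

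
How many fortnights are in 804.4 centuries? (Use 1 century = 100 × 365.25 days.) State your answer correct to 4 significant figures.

2.099 × 10^6 fortnights

1 century = 2608.93 fortnight.
Thus 804.4 × 2608.93 ≈ 2.099 × 10^6 fortnight.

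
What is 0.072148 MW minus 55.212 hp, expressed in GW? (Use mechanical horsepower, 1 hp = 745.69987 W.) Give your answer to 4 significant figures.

0.072148 MW = 7.21480e-5 GW and 55.212 hp = 4.11716e-5 GW.
7.21480e-5 − 4.11716e-5 ≈ 3.098e-5 GW.

3.098e-5 GW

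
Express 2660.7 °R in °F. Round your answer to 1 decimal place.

2201.0 degrees Fahrenheit

°R = °F + 459.67.
Applying the formula gives 2201.0 °F.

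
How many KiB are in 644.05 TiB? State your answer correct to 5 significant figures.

6.9154e+11 KiB

1 TiB = 1.07374e+9 KiB.
So 644.05 × 1.07374e+9 ≈ 6.9154e+11 KiB.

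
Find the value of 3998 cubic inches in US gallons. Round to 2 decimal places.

17.31 US gal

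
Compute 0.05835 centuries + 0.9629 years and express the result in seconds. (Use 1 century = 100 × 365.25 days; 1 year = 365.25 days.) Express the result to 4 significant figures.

2.145 × 10^8 s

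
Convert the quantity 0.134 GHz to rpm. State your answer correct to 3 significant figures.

8.04 × 10^9 revolutions per minute

1 GHz = 6.00000 × 10^10 revolutions per minute.
So 0.134 × 6.00000 × 10^10 ≈ 8.04 × 10^9 rpm.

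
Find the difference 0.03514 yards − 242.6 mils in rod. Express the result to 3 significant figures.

0.03514 yd = 0.00638909 rod and 242.6 mil = 0.00122525 rod.
0.00638909 − 0.00122525 ≈ 0.00516 rod.

0.00516 rods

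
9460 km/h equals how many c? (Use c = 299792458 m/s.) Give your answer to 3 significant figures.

8.77e-6 c

1 km/h = 9.26567e-10 c.
9460 × 9.26567e-10 ≈ 8.77e-6 c.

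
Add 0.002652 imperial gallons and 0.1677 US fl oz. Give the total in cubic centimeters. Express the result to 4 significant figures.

0.002652 imp gal = 12.0562 cm³ and 0.1677 US fl oz = 4.95948 cm³.
12.0562 + 4.95948 ≈ 17.02 cm³.

17.02 cubic centimeters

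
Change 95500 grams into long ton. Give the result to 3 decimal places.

0.094 long ton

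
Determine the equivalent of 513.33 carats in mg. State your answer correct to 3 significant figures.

103000 mg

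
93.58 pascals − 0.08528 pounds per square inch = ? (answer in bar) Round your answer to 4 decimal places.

-0.0049 bar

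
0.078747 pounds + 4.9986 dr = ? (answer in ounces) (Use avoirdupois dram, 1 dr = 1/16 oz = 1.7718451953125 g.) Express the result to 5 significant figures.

1.5724 oz

0.078747 lb = 1.259952 oz and 4.9986 dr = 0.3124125 oz.
1.259952 + 0.3124125 ≈ 1.5724 oz.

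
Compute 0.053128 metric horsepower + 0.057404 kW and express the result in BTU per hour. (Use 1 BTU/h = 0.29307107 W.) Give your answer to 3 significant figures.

329 BTU per hour

0.053128 PS = 133.331 BTU/h and 0.057404 kW = 195.871 BTU/h.
133.331 + 195.871 ≈ 329 BTU/h.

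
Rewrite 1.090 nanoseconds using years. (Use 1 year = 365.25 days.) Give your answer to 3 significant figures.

3.45e-17 yr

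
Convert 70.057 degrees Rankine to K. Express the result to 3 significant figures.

38.9 kelvins

°R = K × 9/5.
Applying the formula gives 38.9 K.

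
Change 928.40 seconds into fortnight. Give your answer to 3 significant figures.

0.000768 fortnights

1 s = 8.26720e-7 fortnight.
Then 928.40 × 8.26720e-7 ≈ 0.000768 fortnight.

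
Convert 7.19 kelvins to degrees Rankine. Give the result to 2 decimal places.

12.94 °R

°R = K × 9/5.
Applying the formula gives 12.94 °R.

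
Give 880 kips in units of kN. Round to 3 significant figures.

3910 kilonewtons

1 kip = 4.44822 kN.
Then 880 × 4.44822 ≈ 3910 kN.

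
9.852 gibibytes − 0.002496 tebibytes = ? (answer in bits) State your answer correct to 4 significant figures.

6.267e+10 bit

9.852 GiB = 8.46280e+10 bit and 0.002496 TiB = 2.19550e+10 bit.
8.46280e+10 − 2.19550e+10 ≈ 6.267e+10 bit.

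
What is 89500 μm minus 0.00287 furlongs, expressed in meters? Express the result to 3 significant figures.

89500 μm = 0.0895000 m and 0.00287 furlong = 0.577352 m.
0.0895000 − 0.577352 ≈ -0.488 m.

-0.488 m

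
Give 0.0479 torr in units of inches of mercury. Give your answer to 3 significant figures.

0.00189 inches of mercury

1 torr = 0.0393701 inches of mercury.
Thus 0.0479 × 0.0393701 ≈ 0.00189 inHg.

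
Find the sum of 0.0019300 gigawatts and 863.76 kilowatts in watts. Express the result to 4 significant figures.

2.794 × 10^6 watts

0.0019300 GW = 1.93000 × 10^6 W and 863.76 kW = 863760 W.
1.93000 × 10^6 + 863760 ≈ 2.794 × 10^6 W.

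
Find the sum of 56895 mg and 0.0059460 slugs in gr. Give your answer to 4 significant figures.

56895 mg = 878.024 gr and 0.0059460 slug = 1339.15 gr.
878.024 + 1339.15 ≈ 2217 gr.

2217 grains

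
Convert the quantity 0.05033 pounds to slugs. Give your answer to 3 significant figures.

0.00156 slug

1 pound = 0.0310810 slugs.
0.05033 × 0.0310810 ≈ 0.00156 slug.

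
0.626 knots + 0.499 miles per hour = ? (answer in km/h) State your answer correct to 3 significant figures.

0.626 kn = 1.15935 km/h and 0.499 mph = 0.803063 km/h.
1.15935 + 0.803063 ≈ 1.96 km/h.

1.96 kilometers per hour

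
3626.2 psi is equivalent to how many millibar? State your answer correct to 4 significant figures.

1 psi = 68.9476 millibar.
Thus 3626.2 × 68.9476 ≈ 250000 mbar.

250000 mbar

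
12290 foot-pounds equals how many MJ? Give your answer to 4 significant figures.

0.01666 megajoules

1 ft·lbf = 1.35582 × 10^-6 megajoules.
Thus 12290 × 1.35582 × 10^-6 ≈ 0.01666 MJ.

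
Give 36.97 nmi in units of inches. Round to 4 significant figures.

1 nautical mile = 72913.4 in.
36.97 × 72913.4 ≈ 2.696 × 10^6 in.

2.696 × 10^6 in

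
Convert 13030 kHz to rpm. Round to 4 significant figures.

7.818 × 10^8 revolutions per minute

1 kilohertz = 60000.0 rpm.
Thus 13030 × 60000.0 ≈ 7.818 × 10^8 rpm.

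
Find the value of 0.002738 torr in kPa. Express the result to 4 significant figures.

0.0003650 kilopascals

1 torr = 0.133322 kilopascals.
0.002738 × 0.133322 ≈ 0.0003650 kPa.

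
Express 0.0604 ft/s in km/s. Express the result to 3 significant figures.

1 ft/s = 0.000304800 kilometers per second.
So 0.0604 × 0.000304800 ≈ 1.84 × 10^-5 km/s.

1.84 × 10^-5 kilometers per second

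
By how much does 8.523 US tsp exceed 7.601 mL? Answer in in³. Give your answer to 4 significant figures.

2.100 in³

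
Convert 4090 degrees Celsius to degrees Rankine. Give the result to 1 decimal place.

7853.7 °R

°R = (°C + 273.15) × 9/5.
Applying the formula gives 7853.7 °R.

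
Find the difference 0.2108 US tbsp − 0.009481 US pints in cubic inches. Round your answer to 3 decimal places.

0.2108 US tbsp = 0.190214 in³ and 0.009481 US pt = 0.273764 in³.
0.190214 − 0.273764 ≈ -0.084 in³.

-0.084 cubic inches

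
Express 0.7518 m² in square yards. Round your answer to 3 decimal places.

1 m² = 1.19599 square yards.
So 0.7518 × 1.19599 ≈ 0.899 yd².

0.899 yd²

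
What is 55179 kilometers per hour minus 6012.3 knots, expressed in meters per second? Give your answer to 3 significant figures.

55179 km/h = 15327.5 m/s and 6012.3 kn = 3092.99 m/s.
15327.5 − 3092.99 ≈ 12200 m/s.

12200 m/s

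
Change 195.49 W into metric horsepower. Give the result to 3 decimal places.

0.266 metric horsepower

1 W = 0.00135962 metric horsepower.
Then 195.49 × 0.00135962 ≈ 0.266 PS.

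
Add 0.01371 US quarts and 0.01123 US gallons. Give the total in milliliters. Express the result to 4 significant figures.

0.01371 US qt = 12.9745 mL and 0.01123 US gal = 42.5102 mL.
12.9745 + 42.5102 ≈ 55.48 mL.

55.48 milliliters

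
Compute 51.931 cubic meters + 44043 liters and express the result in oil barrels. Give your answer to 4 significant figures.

51.931 m³ = 326.636 bbl and 44043 L = 277.022 bbl.
326.636 + 277.022 ≈ 603.7 bbl.

603.7 bbl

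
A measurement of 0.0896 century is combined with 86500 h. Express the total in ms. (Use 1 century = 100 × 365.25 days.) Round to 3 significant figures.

0.0896 century = 2.82756e+11 ms and 86500 h = 3.11400e+11 ms.
2.82756e+11 + 3.11400e+11 ≈ 5.94e+11 ms.

5.94e+11 milliseconds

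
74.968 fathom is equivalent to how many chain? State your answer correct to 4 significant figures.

6.815 chains

1 fathom = 0.0909091 chain.
Thus 74.968 × 0.0909091 ≈ 6.815 chain.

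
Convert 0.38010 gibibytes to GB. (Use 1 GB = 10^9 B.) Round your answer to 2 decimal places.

0.41 gigabytes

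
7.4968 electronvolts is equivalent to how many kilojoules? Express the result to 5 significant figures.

1 electronvolt = 1.60218e-22 kJ.
7.4968 × 1.60218e-22 ≈ 1.2011e-21 kJ.

1.2011e-21 kilojoules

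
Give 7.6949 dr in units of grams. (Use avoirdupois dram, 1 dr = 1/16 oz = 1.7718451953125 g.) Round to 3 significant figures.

1 dr = 1.77185 g.
Then 7.6949 × 1.77185 ≈ 13.6 g.

13.6 g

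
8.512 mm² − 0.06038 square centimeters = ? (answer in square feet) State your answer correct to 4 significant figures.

2.663 × 10^-5 ft²

8.512 mm² = 9.16224 × 10^-5 ft² and 0.06038 cm² = 6.49925 × 10^-5 ft².
9.16224 × 10^-5 − 6.49925 × 10^-5 ≈ 2.663 × 10^-5 ft².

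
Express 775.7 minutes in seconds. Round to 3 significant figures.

1 minute = 60.0000 s.
Thus 775.7 × 60.0000 ≈ 46500 s.

46500 s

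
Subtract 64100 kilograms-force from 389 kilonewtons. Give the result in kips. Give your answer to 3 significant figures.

-53.9 kip

389 kN = 87.4507 kip and 64100 kgf = 141.316 kip.
87.4507 − 141.316 ≈ -53.9 kip.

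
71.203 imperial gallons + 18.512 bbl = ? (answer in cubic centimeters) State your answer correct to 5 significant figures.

71.203 imp gal = 323695 cm³ and 18.512 bbl = 2.94317 × 10^6 cm³.
323695 + 2.94317 × 10^6 ≈ 3.2669 × 10^6 cm³.

3.2669 × 10^6 cm³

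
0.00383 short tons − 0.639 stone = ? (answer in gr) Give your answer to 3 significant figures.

-9000 gr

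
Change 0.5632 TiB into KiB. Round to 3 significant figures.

6.05 × 10^8 kibibytes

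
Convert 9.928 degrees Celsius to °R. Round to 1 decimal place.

509.5 degrees Rankine

°R = (°C + 273.15) × 9/5.
Applying the formula gives 509.5 °R.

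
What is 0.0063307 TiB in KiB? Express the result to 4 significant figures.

6.798 × 10^6 KiB

1 TiB = 1.07374 × 10^9 KiB.
Then 0.0063307 × 1.07374 × 10^9 ≈ 6.798 × 10^6 KiB.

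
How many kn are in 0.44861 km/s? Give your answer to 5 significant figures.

872.03 knots

1 km/s = 1943.84 kn.
Thus 0.44861 × 1943.84 ≈ 872.03 kn.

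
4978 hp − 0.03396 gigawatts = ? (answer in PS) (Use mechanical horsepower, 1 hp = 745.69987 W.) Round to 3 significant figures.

-41100 PS

4978 hp = 5047.04 PS and 0.03396 GW = 46172.8 PS.
5047.04 − 46172.8 ≈ -41100 PS.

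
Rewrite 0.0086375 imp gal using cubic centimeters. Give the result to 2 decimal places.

39.27 cubic centimeters

1 imperial gallon = 4546.09 cm³.
So 0.0086375 × 4546.09 ≈ 39.27 cm³.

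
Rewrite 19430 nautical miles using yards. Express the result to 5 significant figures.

3.9353e+7 yd

1 nmi = 2025.37 yd.
19430 × 2025.37 ≈ 3.9353e+7 yd.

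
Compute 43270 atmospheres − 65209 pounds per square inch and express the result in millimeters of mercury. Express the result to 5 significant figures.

43270 atm = 3.28852 × 10^7 mmHg and 65209 psi = 3.37228 × 10^6 mmHg.
3.28852 × 10^7 − 3.37228 × 10^6 ≈ 2.9513 × 10^7 mmHg.

2.9513 × 10^7 mmHg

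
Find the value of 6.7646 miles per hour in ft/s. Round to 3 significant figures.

9.92 ft/s

1 mile per hour = 1.46667 ft/s.
So 6.7646 × 1.46667 ≈ 9.92 ft/s.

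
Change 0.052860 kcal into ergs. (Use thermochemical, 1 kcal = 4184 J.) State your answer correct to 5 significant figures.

2.2117e+9 erg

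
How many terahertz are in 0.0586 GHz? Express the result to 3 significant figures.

5.86 × 10^-5 THz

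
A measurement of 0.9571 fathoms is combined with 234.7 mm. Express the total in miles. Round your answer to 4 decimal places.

0.9571 fathom = 0.00108761 mi and 234.7 mm = 0.000145836 mi.
0.00108761 + 0.000145836 ≈ 0.0012 mi.

0.0012 mi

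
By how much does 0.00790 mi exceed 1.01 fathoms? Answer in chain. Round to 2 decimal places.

0.00790 mi = 0.632000 chain and 1.01 fathom = 0.0918182 chain.
0.632000 − 0.0918182 ≈ 0.54 chain.

0.54 chain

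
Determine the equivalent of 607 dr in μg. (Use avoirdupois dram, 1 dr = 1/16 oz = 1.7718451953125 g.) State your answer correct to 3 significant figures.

1 dr = 1.77185e+6 micrograms.
So 607 × 1.77185e+6 ≈ 1.08e+9 μg.

1.08e+9 μg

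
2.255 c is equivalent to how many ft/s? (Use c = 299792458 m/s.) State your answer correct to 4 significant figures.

1 c = 9.83571 × 10^8 feet per second.
Then 2.255 × 9.83571 × 10^8 ≈ 2.218 × 10^9 ft/s.

2.218 × 10^9 ft/s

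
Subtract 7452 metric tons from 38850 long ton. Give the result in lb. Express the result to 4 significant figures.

7.060 × 10^7 pounds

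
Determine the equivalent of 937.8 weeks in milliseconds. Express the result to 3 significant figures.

5.67e+11 ms

1 wk = 6.04800e+8 ms.
Then 937.8 × 6.04800e+8 ≈ 5.67e+11 ms.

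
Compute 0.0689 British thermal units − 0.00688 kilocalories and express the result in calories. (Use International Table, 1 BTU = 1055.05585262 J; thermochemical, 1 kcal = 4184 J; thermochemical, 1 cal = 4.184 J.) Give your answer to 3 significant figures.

0.0689 BTU = 17.3741 cal and 0.00688 kcal = 6.88000 cal.
17.3741 − 6.88000 ≈ 10.5 cal.

10.5 cal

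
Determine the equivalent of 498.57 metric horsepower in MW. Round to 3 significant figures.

1 metric horsepower = 0.000735499 MW.
498.57 × 0.000735499 ≈ 0.367 MW.

0.367 MW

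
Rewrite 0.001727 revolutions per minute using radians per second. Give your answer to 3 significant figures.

1 revolution per minute = 0.104720 rad/s.
0.001727 × 0.104720 ≈ 0.000181 rad/s.

0.000181 radians per second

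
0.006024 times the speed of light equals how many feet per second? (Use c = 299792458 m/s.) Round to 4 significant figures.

1 speed of light = 9.83571 × 10^8 feet per second.
0.006024 × 9.83571 × 10^8 ≈ 5.925 × 10^6 ft/s.

5.925 × 10^6 feet per second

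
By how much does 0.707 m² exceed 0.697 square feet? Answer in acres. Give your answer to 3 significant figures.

0.707 m² = 0.000174704 acre and 0.697 ft² = 1.60009 × 10^-5 acre.
0.000174704 − 1.60009 × 10^-5 ≈ 0.000159 acre.

0.000159 acres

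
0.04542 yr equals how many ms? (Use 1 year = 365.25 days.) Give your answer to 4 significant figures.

1.433 × 10^9 milliseconds

1 year = 3.15576 × 10^10 milliseconds.
Then 0.04542 × 3.15576 × 10^10 ≈ 1.433 × 10^9 ms.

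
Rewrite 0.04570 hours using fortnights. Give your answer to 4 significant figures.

0.0001360 fortnights

1 h = 0.00297619 fortnights.
Thus 0.04570 × 0.00297619 ≈ 0.0001360 fortnight.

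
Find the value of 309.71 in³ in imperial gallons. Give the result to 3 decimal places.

1.116 imperial gallons

1 in³ = 0.00360465 imperial gallons.
309.71 × 0.00360465 ≈ 1.116 imp gal.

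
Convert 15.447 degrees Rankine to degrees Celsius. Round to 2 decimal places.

-264.57 °C

°R = (°C + 273.15) × 9/5.
Applying the formula gives -264.57 °C.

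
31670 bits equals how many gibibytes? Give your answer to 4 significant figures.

3.687e-6 gibibytes

1 bit = 1.16415e-10 GiB.
Thus 31670 × 1.16415e-10 ≈ 3.687e-6 GiB.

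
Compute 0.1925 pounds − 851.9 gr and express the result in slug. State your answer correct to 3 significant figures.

0.1925 lb = 0.00598308 slug and 851.9 gr = 0.00378255 slug.
0.00598308 − 0.00378255 ≈ 0.00220 slug.

0.00220 slugs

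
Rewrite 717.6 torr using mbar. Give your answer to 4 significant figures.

1 torr = 1.33322 millibar.
Then 717.6 × 1.33322 ≈ 956.7 mbar.

956.7 mbar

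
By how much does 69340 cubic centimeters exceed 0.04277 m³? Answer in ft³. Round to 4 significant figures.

0.9383 cubic feet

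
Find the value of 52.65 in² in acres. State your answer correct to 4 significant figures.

8.394 × 10^-6 acre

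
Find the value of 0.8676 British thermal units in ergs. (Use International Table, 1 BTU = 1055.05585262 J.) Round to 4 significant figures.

1 BTU = 1.05506 × 10^10 erg.
Then 0.8676 × 1.05506 × 10^10 ≈ 9.154 × 10^9 erg.

9.154 × 10^9 erg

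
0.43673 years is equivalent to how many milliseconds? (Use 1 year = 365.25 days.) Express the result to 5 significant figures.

1.3782e+10 ms

1 yr = 3.15576e+10 milliseconds.
So 0.43673 × 3.15576e+10 ≈ 1.3782e+10 ms.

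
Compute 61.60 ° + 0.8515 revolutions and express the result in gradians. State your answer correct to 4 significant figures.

409.0 gradians

61.60 ° = 68.4444 grad and 0.8515 rev = 340.600 grad.
68.4444 + 340.600 ≈ 409.0 grad.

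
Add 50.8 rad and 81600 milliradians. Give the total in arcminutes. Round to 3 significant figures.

455000 arcmin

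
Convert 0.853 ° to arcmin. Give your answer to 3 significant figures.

51.2 arcmin

1 degree = 60.0000 arcminutes.
Thus 0.853 × 60.0000 ≈ 51.2 arcmin.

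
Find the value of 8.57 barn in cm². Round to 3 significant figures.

1 barn = 1.00000 × 10^-24 cm².
Thus 8.57 × 1.00000 × 10^-24 ≈ 8.57 × 10^-24 cm².

8.57 × 10^-24 cm²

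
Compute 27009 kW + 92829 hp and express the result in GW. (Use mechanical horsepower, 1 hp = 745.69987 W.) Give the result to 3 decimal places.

27009 kW = 0.0270090 GW and 92829 hp = 0.0692226 GW.
0.0270090 + 0.0692226 ≈ 0.096 GW.

0.096 gigawatts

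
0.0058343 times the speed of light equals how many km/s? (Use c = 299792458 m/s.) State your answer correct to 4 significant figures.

1749 km/s

1 speed of light = 299792 km/s.
Then 0.0058343 × 299792 ≈ 1749 km/s.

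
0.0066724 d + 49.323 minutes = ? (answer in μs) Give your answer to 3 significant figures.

0.0066724 d = 5.76495e+8 μs and 49.323 min = 2.95938e+9 μs.
5.76495e+8 + 2.95938e+9 ≈ 3.54e+9 μs.

3.54e+9 microseconds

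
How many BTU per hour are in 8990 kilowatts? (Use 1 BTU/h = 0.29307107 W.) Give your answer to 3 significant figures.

1 kilowatt = 3412.14 BTU/h.
So 8990 × 3412.14 ≈ 3.07 × 10^7 BTU/h.

3.07 × 10^7 BTU per hour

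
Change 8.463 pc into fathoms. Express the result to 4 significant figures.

1 pc = 1.68727e+16 fathom.
Thus 8.463 × 1.68727e+16 ≈ 1.428e+17 fathom.

1.428e+17 fathom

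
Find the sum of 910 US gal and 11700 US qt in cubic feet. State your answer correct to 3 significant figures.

513 ft³

910 US gal = 121.649 ft³ and 11700 US qt = 391.016 ft³.
121.649 + 391.016 ≈ 513 ft³.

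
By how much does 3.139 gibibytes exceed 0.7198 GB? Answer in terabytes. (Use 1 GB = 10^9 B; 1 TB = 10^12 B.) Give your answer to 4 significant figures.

0.002651 TB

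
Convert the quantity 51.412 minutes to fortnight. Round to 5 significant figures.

0.0025502 fortnights

1 min = 4.96032e-5 fortnights.
51.412 × 4.96032e-5 ≈ 0.0025502 fortnight.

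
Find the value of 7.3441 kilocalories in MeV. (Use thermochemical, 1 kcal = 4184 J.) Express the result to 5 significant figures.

1.9179 × 10^17 MeV

1 kcal = 2.61145 × 10^16 MeV.
So 7.3441 × 2.61145 × 10^16 ≈ 1.9179 × 10^17 MeV.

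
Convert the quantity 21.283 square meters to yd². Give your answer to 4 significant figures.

25.45 yd²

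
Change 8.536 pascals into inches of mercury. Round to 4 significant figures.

1 Pa = 0.000295300 inches of mercury.
Thus 8.536 × 0.000295300 ≈ 0.002521 inHg.

0.002521 inHg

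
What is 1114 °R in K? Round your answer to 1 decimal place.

618.9 K

°R = K × 9/5.
Applying the formula gives 618.9 K.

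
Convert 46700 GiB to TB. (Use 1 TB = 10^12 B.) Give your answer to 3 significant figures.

1 GiB = 0.00107374 terabytes.
46700 × 0.00107374 ≈ 50.1 TB.

50.1 terabytes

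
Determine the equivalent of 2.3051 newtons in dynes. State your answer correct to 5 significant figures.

1 N = 100000 dynes.
Thus 2.3051 × 100000 ≈ 230510 dyn.

230510 dyn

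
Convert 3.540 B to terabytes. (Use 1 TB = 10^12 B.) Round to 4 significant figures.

3.540e-12 TB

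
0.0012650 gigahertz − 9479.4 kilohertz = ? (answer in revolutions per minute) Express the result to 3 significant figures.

0.0012650 GHz = 7.59000 × 10^7 rpm and 9479.4 kHz = 5.68764 × 10^8 rpm.
7.59000 × 10^7 − 5.68764 × 10^8 ≈ -4.93 × 10^8 rpm.

-4.93 × 10^8 rpm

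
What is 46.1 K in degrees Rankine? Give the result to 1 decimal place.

83.0 degrees Rankine

°R = K × 9/5.
Applying the formula gives 83.0 °R.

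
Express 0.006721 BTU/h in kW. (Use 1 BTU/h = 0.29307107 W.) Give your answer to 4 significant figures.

1 BTU per hour = 0.000293071 kW.
Thus 0.006721 × 0.000293071 ≈ 1.970 × 10^-6 kW.

1.970 × 10^-6 kW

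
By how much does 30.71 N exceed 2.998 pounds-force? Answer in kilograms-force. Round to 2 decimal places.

1.77 kilograms-force

30.71 N = 3.13155 kgf and 2.998 lbf = 1.35987 kgf.
3.13155 − 1.35987 ≈ 1.77 kgf.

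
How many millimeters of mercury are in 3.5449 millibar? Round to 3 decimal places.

1 mbar = 0.750062 millimeters of mercury.
Then 3.5449 × 0.750062 ≈ 2.659 mmHg.

2.659 mmHg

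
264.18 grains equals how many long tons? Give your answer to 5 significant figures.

1.6848e-5 long tons

1 grain = 6.37755e-8 long ton.
Thus 264.18 × 6.37755e-8 ≈ 1.6848e-5 long ton.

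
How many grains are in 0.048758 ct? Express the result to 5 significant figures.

0.15049 gr

1 ct = 3.08647 gr.
0.048758 × 3.08647 ≈ 0.15049 gr.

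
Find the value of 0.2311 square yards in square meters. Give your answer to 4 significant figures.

1 yd² = 0.836127 m².
Then 0.2311 × 0.836127 ≈ 0.1932 m².

0.1932 m²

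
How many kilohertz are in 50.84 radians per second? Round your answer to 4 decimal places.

0.0081 kilohertz

1 radian per second = 0.000159155 kilohertz.
50.84 × 0.000159155 ≈ 0.0081 kHz.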